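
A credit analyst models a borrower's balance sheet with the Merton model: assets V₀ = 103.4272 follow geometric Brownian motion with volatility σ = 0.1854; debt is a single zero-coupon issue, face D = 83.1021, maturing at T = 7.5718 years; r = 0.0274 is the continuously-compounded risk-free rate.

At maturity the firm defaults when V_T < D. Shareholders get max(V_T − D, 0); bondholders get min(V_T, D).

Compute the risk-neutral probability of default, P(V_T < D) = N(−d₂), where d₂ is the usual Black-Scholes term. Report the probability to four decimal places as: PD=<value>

PD=0.2808

d₁ = [ln(V₀/D) + (r + σ²/2)T] / (σ√T)
   = [ln(103.4272/83.1021) + (0.0274 + 0.5·0.1854²)·7.5718] / (0.1854·√7.5718)
   = [0.218798 + 0.337601] / 0.510163 = 1.090628
d₂ = d₁ − σ√T = 1.090628 − 0.510163 = 0.580465
risk-neutral PD = N(−d₂) = N(-0.580465) = 0.280801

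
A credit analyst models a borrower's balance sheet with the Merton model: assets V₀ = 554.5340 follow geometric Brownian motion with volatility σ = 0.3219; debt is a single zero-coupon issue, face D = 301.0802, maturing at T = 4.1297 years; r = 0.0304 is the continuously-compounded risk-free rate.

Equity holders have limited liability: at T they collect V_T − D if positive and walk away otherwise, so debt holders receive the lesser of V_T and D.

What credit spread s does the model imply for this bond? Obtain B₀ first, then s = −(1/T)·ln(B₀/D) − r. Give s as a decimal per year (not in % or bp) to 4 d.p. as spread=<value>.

d₁ = [ln(V₀/D) + (r + σ²/2)T] / (σ√T)
   = [ln(554.5340/301.0802) + (0.0304 + 0.5·0.3219²)·4.1297] / (0.3219·√4.1297)
   = [0.610751 + 0.339502] / 0.654154 = 1.452644
d₂ = d₁ − σ√T = 1.452644 − 0.654154 = 0.798490
N(d₁) = 0.926839,  N(d₂) = 0.787707,  e^(−rT) = 0.882018
E₀ = V₀·N(d₁) − D·e^(−rT)·N(d₂)
   = 554.5340·0.926839 − 301.0802·0.882018·0.787707 = 304.781613
B₀ = V₀ − E₀ = 554.5340 − 304.781613 = 249.752387
spread = −(1/T)·ln(B₀/D) − r = −(1/4.1297)·ln(249.752387/301.0802) − 0.0304 = 0.01485915

spread=0.0149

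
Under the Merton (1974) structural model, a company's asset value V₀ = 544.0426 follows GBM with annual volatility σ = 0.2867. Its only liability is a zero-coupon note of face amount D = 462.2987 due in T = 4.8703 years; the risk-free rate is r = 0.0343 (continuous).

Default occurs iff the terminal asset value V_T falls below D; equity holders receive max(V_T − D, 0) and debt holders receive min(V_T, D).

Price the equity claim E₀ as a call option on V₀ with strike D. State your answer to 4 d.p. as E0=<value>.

d₁ = [ln(V₀/D) + (r + σ²/2)T] / (σ√T)
   = [ln(544.0426/462.2987) + (0.0343 + 0.5·0.2867²)·4.8703] / (0.2867·√4.8703)
   = [0.162816 + 0.367213] / 0.632711 = 0.837711
d₂ = d₁ − σ√T = 0.837711 − 0.632711 = 0.205000
N(d₁) = 0.798904,  N(d₂) = 0.581214,  e^(−rT) = 0.846156
E₀ = V₀·N(d₁) − D·e^(−rT)·N(d₂)
   = 544.0426·0.798904 − 462.2987·0.846156·0.581214 = 207.280089

E0=207.2801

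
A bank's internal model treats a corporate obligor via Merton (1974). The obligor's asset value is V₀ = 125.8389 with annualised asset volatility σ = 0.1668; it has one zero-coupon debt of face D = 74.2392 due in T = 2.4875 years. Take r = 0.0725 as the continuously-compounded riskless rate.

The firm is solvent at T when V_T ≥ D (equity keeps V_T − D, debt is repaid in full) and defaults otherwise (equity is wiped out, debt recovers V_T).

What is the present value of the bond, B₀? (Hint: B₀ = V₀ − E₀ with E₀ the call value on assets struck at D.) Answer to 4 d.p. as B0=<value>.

d₁ = [ln(V₀/D) + (r + σ²/2)T] / (σ√T)
   = [ln(125.8389/74.2392) + (0.0725 + 0.5·0.1668²)·2.4875] / (0.1668·√2.4875)
   = [0.527710 + 0.214948] / 0.263074 = 2.823002
d₂ = d₁ − σ√T = 2.823002 − 0.263074 = 2.559928
N(d₁) = 0.997621,  N(d₂) = 0.994765,  e^(−rT) = 0.834983
E₀ = V₀·N(d₁) − D·e^(−rT)·N(d₂)
   = 125.8389·0.997621 − 74.2392·0.834983·0.994765 = 63.875563
B₀ = V₀ − E₀ = 125.8389 − 63.875563 = 61.963337

B0=61.9633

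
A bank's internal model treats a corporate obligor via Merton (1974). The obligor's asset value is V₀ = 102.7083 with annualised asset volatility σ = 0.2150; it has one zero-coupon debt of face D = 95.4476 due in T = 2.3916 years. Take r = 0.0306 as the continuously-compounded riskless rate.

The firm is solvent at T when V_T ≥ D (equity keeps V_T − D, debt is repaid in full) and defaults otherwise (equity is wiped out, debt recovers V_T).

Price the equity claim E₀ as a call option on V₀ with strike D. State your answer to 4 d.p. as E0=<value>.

E0=20.8289

d₁ = [ln(V₀/D) + (r + σ²/2)T] / (σ√T)
   = [ln(102.7083/95.4476) + (0.0306 + 0.5·0.2150²)·2.3916] / (0.2150·√2.3916)
   = [0.073316 + 0.128459] / 0.332493 = 0.606853
d₂ = d₁ − σ√T = 0.606853 − 0.332493 = 0.274359
N(d₁) = 0.728026,  N(d₂) = 0.608096,  e^(−rT) = 0.929431
E₀ = V₀·N(d₁) − D·e^(−rT)·N(d₂)
   = 102.7083·0.728026 − 95.4476·0.929431·0.608096 = 20.828920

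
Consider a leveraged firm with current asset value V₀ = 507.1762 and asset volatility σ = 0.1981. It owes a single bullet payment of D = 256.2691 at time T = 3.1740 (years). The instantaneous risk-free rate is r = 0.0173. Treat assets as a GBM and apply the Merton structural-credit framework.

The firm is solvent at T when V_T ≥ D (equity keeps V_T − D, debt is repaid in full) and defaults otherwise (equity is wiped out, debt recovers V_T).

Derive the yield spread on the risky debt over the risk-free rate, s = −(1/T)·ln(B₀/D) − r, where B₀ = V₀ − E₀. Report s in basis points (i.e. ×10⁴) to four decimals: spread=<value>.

spread=10.5836

d₁ = [ln(V₀/D) + (r + σ²/2)T] / (σ√T)
   = [ln(507.1762/256.2691) + (0.0173 + 0.5·0.1981²)·3.1740] / (0.1981·√3.1740)
   = [0.682630 + 0.117190] / 0.352929 = 2.266232
d₂ = d₁ − σ√T = 2.266232 − 0.352929 = 1.913303
N(d₁) = 0.988281,  N(d₂) = 0.972145,  e^(−rT) = 0.946570
E₀ = V₀·N(d₁) − D·e^(−rT)·N(d₂)
   = 507.1762·0.988281 − 256.2691·0.946570·0.972145 = 265.413023
B₀ = V₀ − E₀ = 507.1762 − 265.413023 = 241.763177
spread = −(1/T)·ln(B₀/D) − r = −(1/3.1740)·ln(241.763177/256.2691) − 0.0173 = 0.00105836
in basis points: 0.00105836 × 10⁴ = 10.5836 bp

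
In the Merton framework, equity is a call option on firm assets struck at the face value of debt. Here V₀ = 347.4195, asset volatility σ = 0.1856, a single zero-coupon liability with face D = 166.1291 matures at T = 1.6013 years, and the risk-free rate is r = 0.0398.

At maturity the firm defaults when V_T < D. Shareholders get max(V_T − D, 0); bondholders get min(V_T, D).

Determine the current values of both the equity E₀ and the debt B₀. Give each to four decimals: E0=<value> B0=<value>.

d₁ = [ln(V₀/D) + (r + σ²/2)T] / (σ√T)
   = [ln(347.4195/166.1291) + (0.0398 + 0.5·0.1856²)·1.6013] / (0.1856·√1.6013)
   = [0.737768 + 0.091312] / 0.234863 = 3.530059
d₂ = d₁ − σ√T = 3.530059 − 0.234863 = 3.295197
N(d₁) = 0.999792,  N(d₂) = 0.999508,  e^(−rT) = 0.938257
E₀ = V₀·N(d₁) − D·e^(−rT)·N(d₂)
   = 347.4195·0.999792 − 166.1291·0.938257·0.999508 = 191.552247
B₀ = V₀ − E₀ = 347.4195 − 191.552247 = 155.867253

E0=191.5522 B0=155.8673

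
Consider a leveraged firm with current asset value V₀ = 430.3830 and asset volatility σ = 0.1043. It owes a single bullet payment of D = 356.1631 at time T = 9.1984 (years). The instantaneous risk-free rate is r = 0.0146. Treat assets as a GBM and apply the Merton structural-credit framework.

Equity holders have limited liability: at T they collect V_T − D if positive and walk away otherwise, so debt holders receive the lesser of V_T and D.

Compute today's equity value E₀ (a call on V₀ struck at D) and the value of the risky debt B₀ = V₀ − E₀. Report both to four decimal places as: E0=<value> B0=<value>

d₁ = [ln(V₀/D) + (r + σ²/2)T] / (σ√T)
   = [ln(430.3830/356.1631) + (0.0146 + 0.5·0.1043²)·9.1984] / (0.1043·√9.1984)
   = [0.189287 + 0.184329] / 0.316330 = 1.181095
d₂ = d₁ − σ√T = 1.181095 − 0.316330 = 0.864765
N(d₁) = 0.881217,  N(d₂) = 0.806416,  e^(−rT) = 0.874331
E₀ = V₀·N(d₁) − D·e^(−rT)·N(d₂)
   = 430.3830·0.881217 − 356.1631·0.874331·0.806416 = 128.139579
B₀ = V₀ − E₀ = 430.3830 − 128.139579 = 302.243421

E0=128.1396 B0=302.2434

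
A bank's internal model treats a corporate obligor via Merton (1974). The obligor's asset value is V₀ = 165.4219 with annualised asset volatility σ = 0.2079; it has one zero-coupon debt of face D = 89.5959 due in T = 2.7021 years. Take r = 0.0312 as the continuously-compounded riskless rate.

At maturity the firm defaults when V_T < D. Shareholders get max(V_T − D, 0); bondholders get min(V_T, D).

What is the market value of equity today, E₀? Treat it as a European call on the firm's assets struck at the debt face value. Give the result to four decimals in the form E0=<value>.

d₁ = [ln(V₀/D) + (r + σ²/2)T] / (σ√T)
   = [ln(165.4219/89.5959) + (0.0312 + 0.5·0.2079²)·2.7021] / (0.2079·√2.7021)
   = [0.613190 + 0.142701] / 0.341747 = 2.211841
d₂ = d₁ − σ√T = 2.211841 − 0.341747 = 1.870093
N(d₁) = 0.986511,  N(d₂) = 0.969265,  e^(−rT) = 0.919150
E₀ = V₀·N(d₁) − D·e^(−rT)·N(d₂)
   = 165.4219·0.986511 − 89.5959·0.919150·0.969265 = 83.369572

E0=83.3696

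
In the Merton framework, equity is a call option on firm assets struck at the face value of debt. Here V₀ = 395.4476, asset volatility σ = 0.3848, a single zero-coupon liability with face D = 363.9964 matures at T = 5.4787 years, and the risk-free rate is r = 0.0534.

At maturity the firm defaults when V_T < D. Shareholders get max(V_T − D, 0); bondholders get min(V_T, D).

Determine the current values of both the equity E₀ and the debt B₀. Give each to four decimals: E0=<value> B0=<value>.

E0=186.9539 B0=208.4937

d₁ = [ln(V₀/D) + (r + σ²/2)T] / (σ√T)
   = [ln(395.4476/363.9964) + (0.0534 + 0.5·0.3848²)·5.4787] / (0.3848·√5.4787)
   = [0.082874 + 0.698181] / 0.900687 = 0.867177
d₂ = d₁ − σ√T = 0.867177 − 0.900687 = -0.033509
N(d₁) = 0.807078,  N(d₂) = 0.486634,  e^(−rT) = 0.746349
E₀ = V₀·N(d₁) − D·e^(−rT)·N(d₂)
   = 395.4476·0.807078 − 363.9964·0.746349·0.486634 = 186.953879
B₀ = V₀ − E₀ = 395.4476 − 186.953879 = 208.493721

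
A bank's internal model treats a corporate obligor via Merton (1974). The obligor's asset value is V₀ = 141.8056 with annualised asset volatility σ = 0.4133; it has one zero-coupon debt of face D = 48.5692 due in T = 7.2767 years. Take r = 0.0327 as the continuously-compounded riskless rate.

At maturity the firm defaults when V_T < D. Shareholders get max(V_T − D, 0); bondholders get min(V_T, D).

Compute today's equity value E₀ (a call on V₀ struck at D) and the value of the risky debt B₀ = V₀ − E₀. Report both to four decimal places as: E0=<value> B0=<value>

E0=107.8994 B0=33.9062

d₁ = [ln(V₀/D) + (r + σ²/2)T] / (σ√T)
   = [ln(141.8056/48.5692) + (0.0327 + 0.5·0.4133²)·7.2767] / (0.4133·√7.2767)
   = [1.071468 + 0.859440] / 1.114892 = 1.731924
d₂ = d₁ − σ√T = 1.731924 − 1.114892 = 0.617032
N(d₁) = 0.958356,  N(d₂) = 0.731393,  e^(−rT) = 0.788244
E₀ = V₀·N(d₁) − D·e^(−rT)·N(d₂)
   = 141.8056·0.958356 − 48.5692·0.788244·0.731393 = 107.899385
B₀ = V₀ − E₀ = 141.8056 − 107.899385 = 33.906215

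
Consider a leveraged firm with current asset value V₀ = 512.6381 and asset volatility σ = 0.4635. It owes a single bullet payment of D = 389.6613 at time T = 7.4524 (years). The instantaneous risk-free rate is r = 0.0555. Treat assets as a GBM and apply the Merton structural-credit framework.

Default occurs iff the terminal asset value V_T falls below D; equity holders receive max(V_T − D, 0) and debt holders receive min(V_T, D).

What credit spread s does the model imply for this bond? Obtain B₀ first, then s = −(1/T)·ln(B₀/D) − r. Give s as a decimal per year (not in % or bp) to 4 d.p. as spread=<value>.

d₁ = [ln(V₀/D) + (r + σ²/2)T] / (σ√T)
   = [ln(512.6381/389.6613) + (0.0555 + 0.5·0.4635²)·7.4524] / (0.4635·√7.4524)
   = [0.274292 + 1.214116] / 1.265313 = 1.176317
d₂ = d₁ − σ√T = 1.176317 − 1.265313 = -0.088996
N(d₁) = 0.880266,  N(d₂) = 0.464543,  e^(−rT) = 0.661260
E₀ = V₀·N(d₁) − D·e^(−rT)·N(d₂)
   = 512.6381·0.880266 − 389.6613·0.661260·0.464543 = 331.560306
B₀ = V₀ − E₀ = 512.6381 − 331.560306 = 181.077794
spread = −(1/T)·ln(B₀/D) − r = −(1/7.4524)·ln(181.077794/389.6613) − 0.0555 = 0.04733280

spread=0.0473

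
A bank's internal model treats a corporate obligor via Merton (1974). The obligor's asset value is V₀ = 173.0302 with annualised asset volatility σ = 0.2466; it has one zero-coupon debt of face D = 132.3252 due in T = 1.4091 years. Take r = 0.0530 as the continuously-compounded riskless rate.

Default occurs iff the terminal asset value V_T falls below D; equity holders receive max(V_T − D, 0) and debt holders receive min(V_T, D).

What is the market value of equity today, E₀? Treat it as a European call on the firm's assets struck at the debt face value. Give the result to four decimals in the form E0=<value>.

E0=52.7473

d₁ = [ln(V₀/D) + (r + σ²/2)T] / (σ√T)
   = [ln(173.0302/132.3252) + (0.0530 + 0.5·0.2466²)·1.4091] / (0.2466·√1.4091)
   = [0.268204 + 0.117527] / 0.292728 = 1.317711
d₂ = d₁ − σ√T = 1.317711 − 0.292728 = 1.024983
N(d₁) = 0.906200,  N(d₂) = 0.847314,  e^(−rT) = 0.928038
E₀ = V₀·N(d₁) − D·e^(−rT)·N(d₂)
   = 173.0302·0.906200 − 132.3252·0.928038·0.847314 = 52.747303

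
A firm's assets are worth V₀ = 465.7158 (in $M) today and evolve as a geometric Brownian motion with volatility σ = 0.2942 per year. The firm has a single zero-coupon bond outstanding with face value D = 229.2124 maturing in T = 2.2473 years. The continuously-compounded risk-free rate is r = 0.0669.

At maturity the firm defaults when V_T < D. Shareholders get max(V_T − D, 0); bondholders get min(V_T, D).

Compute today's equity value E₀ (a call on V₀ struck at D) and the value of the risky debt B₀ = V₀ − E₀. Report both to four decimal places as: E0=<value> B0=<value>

E0=269.7764 B0=195.9394

d₁ = [ln(V₀/D) + (r + σ²/2)T] / (σ√T)
   = [ln(465.7158/229.2124) + (0.0669 + 0.5·0.2942²)·2.2473] / (0.2942·√2.2473)
   = [0.708926 + 0.247600] / 0.441035 = 2.168822
d₂ = d₁ − σ√T = 2.168822 − 0.441035 = 1.727787
N(d₁) = 0.984952,  N(d₂) = 0.957987,  e^(−rT) = 0.860412
E₀ = V₀·N(d₁) − D·e^(−rT)·N(d₂)
   = 465.7158·0.984952 − 229.2124·0.860412·0.957987 = 269.776371
B₀ = V₀ − E₀ = 465.7158 − 269.776371 = 195.939429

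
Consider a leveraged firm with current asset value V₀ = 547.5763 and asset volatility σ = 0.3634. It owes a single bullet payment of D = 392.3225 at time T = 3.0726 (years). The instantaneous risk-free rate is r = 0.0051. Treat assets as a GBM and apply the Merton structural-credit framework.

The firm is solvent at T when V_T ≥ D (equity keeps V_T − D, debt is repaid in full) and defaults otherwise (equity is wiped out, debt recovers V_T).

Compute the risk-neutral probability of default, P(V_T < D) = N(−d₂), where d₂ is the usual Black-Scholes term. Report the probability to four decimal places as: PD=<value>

PD=0.4092

d₁ = [ln(V₀/D) + (r + σ²/2)T] / (σ√T)
   = [ln(547.5763/392.3225) + (0.0051 + 0.5·0.3634²)·3.0726] / (0.3634·√3.0726)
   = [0.333418 + 0.218553] / 0.636998 = 0.866519
d₂ = d₁ − σ√T = 0.866519 − 0.636998 = 0.229522
risk-neutral PD = N(−d₂) = N(-0.229522) = 0.409232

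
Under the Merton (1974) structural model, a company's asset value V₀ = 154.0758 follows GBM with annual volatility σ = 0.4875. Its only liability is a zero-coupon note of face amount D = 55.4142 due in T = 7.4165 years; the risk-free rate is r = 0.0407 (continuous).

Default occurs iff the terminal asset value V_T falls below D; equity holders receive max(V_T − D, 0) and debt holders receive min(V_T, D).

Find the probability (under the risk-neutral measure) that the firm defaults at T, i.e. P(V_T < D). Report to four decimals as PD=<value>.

d₁ = [ln(V₀/D) + (r + σ²/2)T] / (σ√T)
   = [ln(154.0758/55.4142) + (0.0407 + 0.5·0.4875²)·7.4165] / (0.4875·√7.4165)
   = [1.022609 + 1.183140] / 1.327621 = 1.661430
d₂ = d₁ − σ√T = 1.661430 − 1.327621 = 0.333809
risk-neutral PD = N(−d₂) = N(-0.333809) = 0.369262

PD=0.3693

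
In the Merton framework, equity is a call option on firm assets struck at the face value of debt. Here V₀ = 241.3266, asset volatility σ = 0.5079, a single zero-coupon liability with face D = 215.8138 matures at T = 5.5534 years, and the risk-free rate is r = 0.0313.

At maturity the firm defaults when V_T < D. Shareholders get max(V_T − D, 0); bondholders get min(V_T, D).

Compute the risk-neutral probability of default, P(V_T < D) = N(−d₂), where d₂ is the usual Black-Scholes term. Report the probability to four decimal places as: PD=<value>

d₁ = [ln(V₀/D) + (r + σ²/2)T] / (σ√T)
   = [ln(241.3266/215.8138) + (0.0313 + 0.5·0.5079²)·5.5534] / (0.5079·√5.5534)
   = [0.111735 + 0.890106] / 1.196900 = 0.837030
d₂ = d₁ − σ√T = 0.837030 − 1.196900 = -0.359869
risk-neutral PD = N(−d₂) = N(0.359869) = 0.640528

PD=0.6405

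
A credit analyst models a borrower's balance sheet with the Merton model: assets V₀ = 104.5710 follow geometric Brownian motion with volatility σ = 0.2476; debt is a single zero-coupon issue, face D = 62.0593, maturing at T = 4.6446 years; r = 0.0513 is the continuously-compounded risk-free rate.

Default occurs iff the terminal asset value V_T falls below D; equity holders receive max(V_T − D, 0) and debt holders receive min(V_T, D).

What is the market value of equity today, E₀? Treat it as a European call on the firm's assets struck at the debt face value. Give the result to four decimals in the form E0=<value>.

d₁ = [ln(V₀/D) + (r + σ²/2)T] / (σ√T)
   = [ln(104.5710/62.0593) + (0.0513 + 0.5·0.2476²)·4.6446] / (0.2476·√4.6446)
   = [0.521776 + 0.380638] / 0.533611 = 1.691146
d₂ = d₁ − σ√T = 1.691146 − 0.533611 = 1.157535
N(d₁) = 0.954596,  N(d₂) = 0.876473,  e^(−rT) = 0.787991
E₀ = V₀·N(d₁) − D·e^(−rT)·N(d₂)
   = 104.5710·0.954596 − 62.0593·0.787991·0.876473 = 56.961548

E0=56.9615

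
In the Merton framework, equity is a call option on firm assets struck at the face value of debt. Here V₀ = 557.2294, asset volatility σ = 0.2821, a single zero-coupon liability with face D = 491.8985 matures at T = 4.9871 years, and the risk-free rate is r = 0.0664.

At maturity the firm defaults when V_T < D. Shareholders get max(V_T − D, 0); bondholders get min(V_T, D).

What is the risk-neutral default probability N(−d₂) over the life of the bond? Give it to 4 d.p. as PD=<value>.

d₁ = [ln(V₀/D) + (r + σ²/2)T] / (σ√T)
   = [ln(557.2294/491.8985) + (0.0664 + 0.5·0.2821²)·4.9871] / (0.2821·√4.9871)
   = [0.124705 + 0.529581] / 0.629981 = 1.038581
d₂ = d₁ − σ√T = 1.038581 − 0.629981 = 0.408600
risk-neutral PD = N(−d₂) = N(-0.408600) = 0.341416

PD=0.3414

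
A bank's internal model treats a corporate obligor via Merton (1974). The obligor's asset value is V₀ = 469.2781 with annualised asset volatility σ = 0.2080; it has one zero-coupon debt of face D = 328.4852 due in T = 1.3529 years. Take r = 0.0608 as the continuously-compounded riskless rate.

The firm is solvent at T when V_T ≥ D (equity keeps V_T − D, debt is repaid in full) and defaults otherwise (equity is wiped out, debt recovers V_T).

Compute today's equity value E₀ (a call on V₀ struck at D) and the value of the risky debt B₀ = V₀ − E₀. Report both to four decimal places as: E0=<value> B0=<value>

d₁ = [ln(V₀/D) + (r + σ²/2)T] / (σ√T)
   = [ln(469.2781/328.4852) + (0.0608 + 0.5·0.2080²)·1.3529] / (0.2080·√1.3529)
   = [0.356704 + 0.111522] / 0.241934 = 1.935349
d₂ = d₁ − σ√T = 1.935349 − 0.241934 = 1.693416
N(d₁) = 0.973526,  N(d₂) = 0.954812,  e^(−rT) = 0.921036
E₀ = V₀·N(d₁) − D·e^(−rT)·N(d₂)
   = 469.2781·0.973526 − 328.4852·0.921036·0.954812 = 167.979450
B₀ = V₀ − E₀ = 469.2781 − 167.979450 = 301.298650

E0=167.9795 B0=301.2986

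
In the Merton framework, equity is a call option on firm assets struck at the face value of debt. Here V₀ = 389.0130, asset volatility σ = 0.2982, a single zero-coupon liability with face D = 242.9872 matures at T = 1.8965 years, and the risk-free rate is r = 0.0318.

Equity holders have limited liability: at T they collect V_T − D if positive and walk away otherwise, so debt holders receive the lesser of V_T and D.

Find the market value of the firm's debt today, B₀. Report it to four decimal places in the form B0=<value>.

B0=223.1847

d₁ = [ln(V₀/D) + (r + σ²/2)T] / (σ√T)
   = [ln(389.0130/242.9872) + (0.0318 + 0.5·0.2982²)·1.8965] / (0.2982·√1.8965)
   = [0.470604 + 0.144630] / 0.410662 = 1.498154
d₂ = d₁ − σ√T = 1.498154 − 0.410662 = 1.087492
N(d₁) = 0.932953,  N(d₂) = 0.861590,  e^(−rT) = 0.941474
E₀ = V₀·N(d₁) − D·e^(−rT)·N(d₂)
   = 389.0130·0.932953 − 242.9872·0.941474·0.861590 = 165.828325
B₀ = V₀ − E₀ = 389.0130 − 165.828325 = 223.184675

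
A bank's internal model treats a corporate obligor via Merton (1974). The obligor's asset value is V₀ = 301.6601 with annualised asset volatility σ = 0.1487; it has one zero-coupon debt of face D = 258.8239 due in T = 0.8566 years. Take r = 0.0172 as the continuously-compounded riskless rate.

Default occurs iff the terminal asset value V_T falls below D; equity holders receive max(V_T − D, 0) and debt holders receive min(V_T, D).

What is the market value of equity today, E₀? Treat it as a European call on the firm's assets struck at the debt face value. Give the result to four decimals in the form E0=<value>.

E0=48.6741

d₁ = [ln(V₀/D) + (r + σ²/2)T] / (σ√T)
   = [ln(301.6601/258.8239) + (0.0172 + 0.5·0.1487²)·0.8566] / (0.1487·√0.8566)
   = [0.153153 + 0.024204] / 0.137626 = 1.288689
d₂ = d₁ − σ√T = 1.288689 − 0.137626 = 1.151063
N(d₁) = 0.901247,  N(d₂) = 0.875147,  e^(−rT) = 0.985374
E₀ = V₀·N(d₁) − D·e^(−rT)·N(d₂)
   = 301.6601·0.901247 − 258.8239·0.985374·0.875147 = 48.674108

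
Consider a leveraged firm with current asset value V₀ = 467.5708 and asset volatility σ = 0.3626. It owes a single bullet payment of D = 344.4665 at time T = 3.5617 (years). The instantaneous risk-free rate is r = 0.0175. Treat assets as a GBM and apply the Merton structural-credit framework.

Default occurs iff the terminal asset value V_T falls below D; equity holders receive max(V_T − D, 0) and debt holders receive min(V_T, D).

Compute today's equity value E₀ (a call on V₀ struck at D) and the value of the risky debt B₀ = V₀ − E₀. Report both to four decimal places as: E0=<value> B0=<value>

d₁ = [ln(V₀/D) + (r + σ²/2)T] / (σ√T)
   = [ln(467.5708/344.4665) + (0.0175 + 0.5·0.3626²)·3.5617] / (0.3626·√3.5617)
   = [0.305554 + 0.296474] / 0.684316 = 0.879751
d₂ = d₁ − σ√T = 0.879751 − 0.684316 = 0.195436
N(d₁) = 0.810503,  N(d₂) = 0.577474,  e^(−rT) = 0.939573
E₀ = V₀·N(d₁) − D·e^(−rT)·N(d₂)
   = 467.5708·0.810503 − 344.4665·0.939573·0.577474 = 192.067224
B₀ = V₀ − E₀ = 467.5708 − 192.067224 = 275.503576

E0=192.0672 B0=275.5036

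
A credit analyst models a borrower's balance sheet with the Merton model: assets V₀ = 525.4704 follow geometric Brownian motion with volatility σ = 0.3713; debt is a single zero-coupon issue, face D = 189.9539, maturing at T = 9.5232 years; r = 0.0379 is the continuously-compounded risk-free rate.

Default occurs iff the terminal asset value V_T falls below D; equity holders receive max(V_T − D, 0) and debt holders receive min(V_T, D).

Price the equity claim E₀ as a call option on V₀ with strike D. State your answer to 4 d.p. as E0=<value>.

E0=408.1621

d₁ = [ln(V₀/D) + (r + σ²/2)T] / (σ√T)
   = [ln(525.4704/189.9539) + (0.0379 + 0.5·0.3713²)·9.5232] / (0.3713·√9.5232)
   = [1.017512 + 1.017381] / 1.145820 = 1.775928
d₂ = d₁ − σ√T = 1.775928 − 1.145820 = 0.630108
N(d₁) = 0.962128,  N(d₂) = 0.735688,  e^(−rT) = 0.697028
E₀ = V₀·N(d₁) − D·e^(−rT)·N(d₂)
   = 525.4704·0.962128 − 189.9539·0.697028·0.735688 = 408.162098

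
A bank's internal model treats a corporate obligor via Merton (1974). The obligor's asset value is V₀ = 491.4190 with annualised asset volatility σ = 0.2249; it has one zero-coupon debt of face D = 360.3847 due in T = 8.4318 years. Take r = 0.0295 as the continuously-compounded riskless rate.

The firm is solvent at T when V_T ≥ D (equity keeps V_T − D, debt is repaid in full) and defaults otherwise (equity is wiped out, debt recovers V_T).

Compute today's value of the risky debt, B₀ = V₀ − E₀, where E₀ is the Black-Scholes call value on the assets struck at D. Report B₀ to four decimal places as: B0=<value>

B0=255.4428

d₁ = [ln(V₀/D) + (r + σ²/2)T] / (σ√T)
   = [ln(491.4190/360.3847) + (0.0295 + 0.5·0.2249²)·8.4318] / (0.2249·√8.4318)
   = [0.310125 + 0.461978] / 0.653055 = 1.182295
d₂ = d₁ − σ√T = 1.182295 − 0.653055 = 0.529240
N(d₁) = 0.881456,  N(d₂) = 0.701681,  e^(−rT) = 0.779784
E₀ = V₀·N(d₁) − D·e^(−rT)·N(d₂)
   = 491.4190·0.881456 − 360.3847·0.779784·0.701681 = 235.976178
B₀ = V₀ − E₀ = 491.4190 − 235.976178 = 255.442822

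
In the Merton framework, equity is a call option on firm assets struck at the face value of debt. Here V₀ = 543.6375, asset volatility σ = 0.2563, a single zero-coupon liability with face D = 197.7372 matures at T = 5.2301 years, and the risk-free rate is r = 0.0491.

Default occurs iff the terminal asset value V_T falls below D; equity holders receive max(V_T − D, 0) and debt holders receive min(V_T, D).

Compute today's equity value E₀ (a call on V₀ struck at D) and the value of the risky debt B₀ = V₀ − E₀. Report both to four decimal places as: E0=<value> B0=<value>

E0=391.5677 B0=152.0698

d₁ = [ln(V₀/D) + (r + σ²/2)T] / (σ√T)
   = [ln(543.6375/197.7372) + (0.0491 + 0.5·0.2563²)·5.2301] / (0.2563·√5.2301)
   = [1.011344 + 0.428580] / 0.586143 = 2.456608
d₂ = d₁ − σ√T = 2.456608 − 0.586143 = 1.870465
N(d₁) = 0.992987,  N(d₂) = 0.969290,  e^(−rT) = 0.773525
E₀ = V₀·N(d₁) − D·e^(−rT)·N(d₂)
   = 543.6375·0.992987 − 197.7372·0.773525·0.969290 = 391.567696
B₀ = V₀ − E₀ = 543.6375 − 391.567696 = 152.069804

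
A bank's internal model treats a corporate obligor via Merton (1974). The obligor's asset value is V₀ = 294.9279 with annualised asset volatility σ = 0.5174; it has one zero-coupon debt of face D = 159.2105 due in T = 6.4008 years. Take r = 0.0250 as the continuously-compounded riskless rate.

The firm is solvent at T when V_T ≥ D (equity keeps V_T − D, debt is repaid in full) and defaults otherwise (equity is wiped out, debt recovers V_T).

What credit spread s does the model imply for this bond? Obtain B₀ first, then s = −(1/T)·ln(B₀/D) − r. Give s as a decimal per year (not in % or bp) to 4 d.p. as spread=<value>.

d₁ = [ln(V₀/D) + (r + σ²/2)T] / (σ√T)
   = [ln(294.9279/159.2105) + (0.0250 + 0.5·0.5174²)·6.4008] / (0.5174·√6.4008)
   = [0.616504 + 1.016776] / 1.309012 = 1.247720
d₂ = d₁ − σ√T = 1.247720 − 1.309012 = -0.061292
N(d₁) = 0.893933,  N(d₂) = 0.475563,  e^(−rT) = 0.852127
E₀ = V₀·N(d₁) − D·e^(−rT)·N(d₂)
   = 294.9279·0.893933 − 159.2105·0.852127·0.475563 = 199.127327
B₀ = V₀ − E₀ = 294.9279 − 199.127327 = 95.800573
spread = −(1/T)·ln(B₀/D) − r = −(1/6.4008)·ln(95.800573/159.2105) − 0.0250 = 0.05435860

spread=0.0544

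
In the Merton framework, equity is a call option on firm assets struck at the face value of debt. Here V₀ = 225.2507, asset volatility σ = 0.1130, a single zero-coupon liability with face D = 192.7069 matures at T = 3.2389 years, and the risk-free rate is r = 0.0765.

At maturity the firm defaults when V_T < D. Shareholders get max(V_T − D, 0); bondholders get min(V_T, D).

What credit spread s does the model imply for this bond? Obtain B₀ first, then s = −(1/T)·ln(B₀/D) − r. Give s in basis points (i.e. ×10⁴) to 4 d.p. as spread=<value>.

d₁ = [ln(V₀/D) + (r + σ²/2)T] / (σ√T)
   = [ln(225.2507/192.7069) + (0.0765 + 0.5·0.1130²)·3.2389] / (0.1130·√3.2389)
   = [0.156044 + 0.268455] / 0.203365 = 2.087366
d₂ = d₁ − σ√T = 2.087366 − 0.203365 = 1.884001
N(d₁) = 0.981572,  N(d₂) = 0.970218,  e^(−rT) = 0.780535
E₀ = V₀·N(d₁) − D·e^(−rT)·N(d₂)
   = 225.2507·0.981572 − 192.7069·0.780535·0.970218 = 75.165140
B₀ = V₀ − E₀ = 225.2507 − 75.165140 = 150.085560
spread = −(1/T)·ln(B₀/D) − r = −(1/3.2389)·ln(150.085560/192.7069) − 0.0765 = 0.00067585
in basis points: 0.00067585 × 10⁴ = 6.7585 bp

spread=6.7585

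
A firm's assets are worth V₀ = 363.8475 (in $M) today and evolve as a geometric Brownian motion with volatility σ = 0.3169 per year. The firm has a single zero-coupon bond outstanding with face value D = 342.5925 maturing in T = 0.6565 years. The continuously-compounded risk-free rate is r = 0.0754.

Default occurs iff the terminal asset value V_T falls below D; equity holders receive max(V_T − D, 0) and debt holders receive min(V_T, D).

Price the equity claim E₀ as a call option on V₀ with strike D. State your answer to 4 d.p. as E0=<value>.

d₁ = [ln(V₀/D) + (r + σ²/2)T] / (σ√T)
   = [ln(363.8475/342.5925) + (0.0754 + 0.5·0.3169²)·0.6565] / (0.3169·√0.6565)
   = [0.060193 + 0.082465] / 0.256767 = 0.555592
d₂ = d₁ − σ√T = 0.555592 − 0.256767 = 0.298825
N(d₁) = 0.710755,  N(d₂) = 0.617463,  e^(−rT) = 0.951705
E₀ = V₀·N(d₁) − D·e^(−rT)·N(d₂)
   = 363.8475·0.710755 − 342.5925·0.951705·0.617463 = 57.284457

E0=57.2845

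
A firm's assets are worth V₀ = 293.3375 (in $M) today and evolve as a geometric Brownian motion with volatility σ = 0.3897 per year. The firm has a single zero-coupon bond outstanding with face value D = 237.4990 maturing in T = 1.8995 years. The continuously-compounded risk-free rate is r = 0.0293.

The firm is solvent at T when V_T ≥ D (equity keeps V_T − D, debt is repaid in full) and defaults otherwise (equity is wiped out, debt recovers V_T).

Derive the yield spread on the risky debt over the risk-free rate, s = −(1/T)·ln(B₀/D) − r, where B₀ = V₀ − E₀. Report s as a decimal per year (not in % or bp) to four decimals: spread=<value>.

spread=0.0672

d₁ = [ln(V₀/D) + (r + σ²/2)T] / (σ√T)
   = [ln(293.3375/237.4990) + (0.0293 + 0.5·0.3897²)·1.8995] / (0.3897·√1.8995)
   = [0.211160 + 0.199890] / 0.537094 = 0.765324
d₂ = d₁ − σ√T = 0.765324 − 0.537094 = 0.228230
N(d₁) = 0.777961,  N(d₂) = 0.590266,  e^(−rT) = 0.945865
E₀ = V₀·N(d₁) − D·e^(−rT)·N(d₂)
   = 293.3375·0.777961 − 237.4990·0.945865·0.590266 = 95.606412
B₀ = V₀ − E₀ = 293.3375 − 95.606412 = 197.731088
spread = −(1/T)·ln(B₀/D) − r = −(1/1.8995)·ln(197.731088/237.4990) − 0.0293 = 0.06717562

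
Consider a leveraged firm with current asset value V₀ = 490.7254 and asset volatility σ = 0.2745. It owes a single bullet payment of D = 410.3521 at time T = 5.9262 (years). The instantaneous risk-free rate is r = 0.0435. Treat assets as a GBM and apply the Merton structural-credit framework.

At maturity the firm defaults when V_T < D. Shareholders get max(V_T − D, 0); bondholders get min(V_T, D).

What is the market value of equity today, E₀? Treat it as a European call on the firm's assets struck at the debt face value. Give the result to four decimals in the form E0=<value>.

E0=213.1115

d₁ = [ln(V₀/D) + (r + σ²/2)T] / (σ√T)
   = [ln(490.7254/410.3521) + (0.0435 + 0.5·0.2745²)·5.9262] / (0.2745·√5.9262)
   = [0.178869 + 0.481060] / 0.668237 = 0.987568
d₂ = d₁ − σ√T = 0.987568 − 0.668237 = 0.319331
N(d₁) = 0.838318,  N(d₂) = 0.625262,  e^(−rT) = 0.772758
E₀ = V₀·N(d₁) − D·e^(−rT)·N(d₂)
   = 490.7254·0.838318 − 410.3521·0.772758·0.625262 = 213.111490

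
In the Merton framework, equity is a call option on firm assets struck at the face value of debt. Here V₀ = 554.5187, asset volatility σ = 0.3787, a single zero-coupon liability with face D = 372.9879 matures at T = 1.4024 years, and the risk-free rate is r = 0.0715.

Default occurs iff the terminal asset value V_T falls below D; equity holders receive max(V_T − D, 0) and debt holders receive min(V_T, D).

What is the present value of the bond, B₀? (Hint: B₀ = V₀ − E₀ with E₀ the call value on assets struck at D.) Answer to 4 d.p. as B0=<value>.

d₁ = [ln(V₀/D) + (r + σ²/2)T] / (σ√T)
   = [ln(554.5187/372.9879) + (0.0715 + 0.5·0.3787²)·1.4024] / (0.3787·√1.4024)
   = [0.396555 + 0.200833] / 0.448468 = 1.332064
d₂ = d₁ − σ√T = 1.332064 − 0.448468 = 0.883596
N(d₁) = 0.908580,  N(d₂) = 0.811543,  e^(−rT) = 0.904592
E₀ = V₀·N(d₁) − D·e^(−rT)·N(d₂)
   = 554.5187·0.908580 − 372.9879·0.904592·0.811543 = 230.008837
B₀ = V₀ − E₀ = 554.5187 − 230.008837 = 324.509863

B0=324.5099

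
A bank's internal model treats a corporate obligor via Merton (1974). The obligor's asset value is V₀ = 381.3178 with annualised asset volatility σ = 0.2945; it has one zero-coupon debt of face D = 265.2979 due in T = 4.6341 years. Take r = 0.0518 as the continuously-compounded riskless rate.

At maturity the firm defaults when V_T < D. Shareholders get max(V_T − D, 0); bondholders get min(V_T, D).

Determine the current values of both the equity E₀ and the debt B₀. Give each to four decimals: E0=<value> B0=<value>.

d₁ = [ln(V₀/D) + (r + σ²/2)T] / (σ√T)
   = [ln(381.3178/265.2979) + (0.0518 + 0.5·0.2945²)·4.6341] / (0.2945·√4.6341)
   = [0.362780 + 0.441005] / 0.633969 = 1.267861
d₂ = d₁ − σ√T = 1.267861 − 0.633969 = 0.633892
N(d₁) = 0.897576,  N(d₂) = 0.736924,  e^(−rT) = 0.786591
E₀ = V₀·N(d₁) − D·e^(−rT)·N(d₂)
   = 381.3178·0.897576 − 265.2979·0.786591·0.736924 = 188.479641
B₀ = V₀ − E₀ = 381.3178 − 188.479641 = 192.838159

E0=188.4796 B0=192.8382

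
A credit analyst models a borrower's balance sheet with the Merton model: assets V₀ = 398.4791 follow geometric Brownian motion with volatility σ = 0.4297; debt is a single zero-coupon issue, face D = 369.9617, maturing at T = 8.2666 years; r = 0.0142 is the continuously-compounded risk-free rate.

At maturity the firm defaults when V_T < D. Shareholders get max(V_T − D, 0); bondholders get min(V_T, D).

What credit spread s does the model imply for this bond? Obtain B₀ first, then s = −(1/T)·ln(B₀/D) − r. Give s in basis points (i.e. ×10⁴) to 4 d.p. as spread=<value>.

spread=642.2583

d₁ = [ln(V₀/D) + (r + σ²/2)T] / (σ√T)
   = [ln(398.4791/369.9617) + (0.0142 + 0.5·0.4297²)·8.2666] / (0.4297·√8.2666)
   = [0.074256 + 0.880567] / 1.235460 = 0.772847
d₂ = d₁ − σ√T = 0.772847 − 1.235460 = -0.462613
N(d₁) = 0.780194,  N(d₂) = 0.321821,  e^(−rT) = 0.889242
E₀ = V₀·N(d₁) − D·e^(−rT)·N(d₂)
   = 398.4791·0.780194 − 369.9617·0.889242·0.321821 = 205.016442
B₀ = V₀ − E₀ = 398.4791 − 205.016442 = 193.462658
spread = −(1/T)·ln(B₀/D) − r = −(1/8.2666)·ln(193.462658/369.9617) − 0.0142 = 0.06422583
in basis points: 0.06422583 × 10⁴ = 642.2583 bp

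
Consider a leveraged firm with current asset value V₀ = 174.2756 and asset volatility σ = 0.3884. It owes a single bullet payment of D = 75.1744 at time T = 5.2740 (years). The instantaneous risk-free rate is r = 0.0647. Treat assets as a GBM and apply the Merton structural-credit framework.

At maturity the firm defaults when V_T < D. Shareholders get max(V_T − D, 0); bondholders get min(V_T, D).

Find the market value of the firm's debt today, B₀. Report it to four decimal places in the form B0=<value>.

d₁ = [ln(V₀/D) + (r + σ²/2)T] / (σ√T)
   = [ln(174.2756/75.1744) + (0.0647 + 0.5·0.3884²)·5.2740] / (0.3884·√5.2740)
   = [0.840827 + 0.739031] / 0.891968 = 1.771205
d₂ = d₁ − σ√T = 1.771205 − 0.891968 = 0.879237
N(d₁) = 0.961737,  N(d₂) = 0.810364,  e^(−rT) = 0.710897
E₀ = V₀·N(d₁) − D·e^(−rT)·N(d₂)
   = 174.2756·0.961737 − 75.1744·0.710897·0.810364 = 124.300394
B₀ = V₀ − E₀ = 174.2756 − 124.300394 = 49.975206

B0=49.9752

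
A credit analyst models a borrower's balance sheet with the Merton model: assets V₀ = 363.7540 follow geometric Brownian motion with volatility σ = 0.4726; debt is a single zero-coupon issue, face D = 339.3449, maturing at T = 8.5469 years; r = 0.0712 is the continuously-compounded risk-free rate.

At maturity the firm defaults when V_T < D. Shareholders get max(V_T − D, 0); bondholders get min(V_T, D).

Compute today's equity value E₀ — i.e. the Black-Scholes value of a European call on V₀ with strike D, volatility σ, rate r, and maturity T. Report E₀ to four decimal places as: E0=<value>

d₁ = [ln(V₀/D) + (r + σ²/2)T] / (σ√T)
   = [ln(363.7540/339.3449) + (0.0712 + 0.5·0.4726²)·8.5469] / (0.4726·√8.5469)
   = [0.069461 + 1.563018] / 1.381650 = 1.181543
d₂ = d₁ − σ√T = 1.181543 − 1.381650 = -0.200107
N(d₁) = 0.881306,  N(d₂) = 0.420698,  e^(−rT) = 0.544145
E₀ = V₀·N(d₁) − D·e^(−rT)·N(d₂)
   = 363.7540·0.881306 − 339.3449·0.544145·0.420698 = 242.895568

E0=242.8956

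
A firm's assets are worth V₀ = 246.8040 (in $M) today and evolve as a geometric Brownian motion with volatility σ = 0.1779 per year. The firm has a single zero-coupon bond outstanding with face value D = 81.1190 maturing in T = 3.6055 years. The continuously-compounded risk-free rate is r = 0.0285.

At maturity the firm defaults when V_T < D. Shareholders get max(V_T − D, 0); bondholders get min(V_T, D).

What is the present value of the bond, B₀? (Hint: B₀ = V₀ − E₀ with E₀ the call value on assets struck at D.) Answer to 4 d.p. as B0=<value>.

B0=73.1957

d₁ = [ln(V₀/D) + (r + σ²/2)T] / (σ√T)
   = [ln(246.8040/81.1190) + (0.0285 + 0.5·0.1779²)·3.6055] / (0.1779·√3.6055)
   = [1.112677 + 0.159811] / 0.337799 = 3.766995
d₂ = d₁ − σ√T = 3.766995 − 0.337799 = 3.429196
N(d₁) = 0.999917,  N(d₂) = 0.999697,  e^(−rT) = 0.902346
E₀ = V₀·N(d₁) − D·e^(−rT)·N(d₂)
   = 246.8040·0.999917 − 81.1190·0.902346·0.999697 = 173.608326
B₀ = V₀ − E₀ = 246.8040 − 173.608326 = 73.195674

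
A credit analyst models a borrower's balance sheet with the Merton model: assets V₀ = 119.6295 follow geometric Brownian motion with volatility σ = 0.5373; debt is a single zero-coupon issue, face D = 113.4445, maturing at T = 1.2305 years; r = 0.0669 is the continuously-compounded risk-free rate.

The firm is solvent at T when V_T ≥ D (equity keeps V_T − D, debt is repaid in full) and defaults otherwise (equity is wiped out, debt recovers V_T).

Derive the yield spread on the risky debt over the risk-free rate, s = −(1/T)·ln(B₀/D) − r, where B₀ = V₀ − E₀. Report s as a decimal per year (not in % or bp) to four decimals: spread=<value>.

spread=0.1663

d₁ = [ln(V₀/D) + (r + σ²/2)T] / (σ√T)
   = [ln(119.6295/113.4445) + (0.0669 + 0.5·0.5373²)·1.2305] / (0.5373·√1.2305)
   = [0.053086 + 0.259938] / 0.596016 = 0.525193
d₂ = d₁ − σ√T = 0.525193 − 0.596016 = -0.070822
N(d₁) = 0.700276,  N(d₂) = 0.471770,  e^(−rT) = 0.920977
E₀ = V₀·N(d₁) − D·e^(−rT)·N(d₂)
   = 119.6295·0.700276 − 113.4445·0.920977·0.471770 = 34.483250
B₀ = V₀ − E₀ = 119.6295 − 34.483250 = 85.146250
spread = −(1/T)·ln(B₀/D) − r = −(1/1.2305)·ln(85.146250/113.4445) − 0.0669 = 0.16629250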